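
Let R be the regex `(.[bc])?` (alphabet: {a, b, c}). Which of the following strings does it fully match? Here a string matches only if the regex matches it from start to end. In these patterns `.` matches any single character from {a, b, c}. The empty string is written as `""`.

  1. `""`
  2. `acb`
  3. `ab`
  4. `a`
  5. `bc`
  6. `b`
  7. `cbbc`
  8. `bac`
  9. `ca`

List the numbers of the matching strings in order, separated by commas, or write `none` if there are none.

1, 3, 5

1 → match
2 → no match
3 → match
4 → no match
5 → match
6 → no match
7 → no match
8 → no match
9 → no match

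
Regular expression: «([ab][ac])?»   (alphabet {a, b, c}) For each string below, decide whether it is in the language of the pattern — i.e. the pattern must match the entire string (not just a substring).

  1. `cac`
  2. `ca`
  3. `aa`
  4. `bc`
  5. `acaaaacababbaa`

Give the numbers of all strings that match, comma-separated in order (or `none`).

1 → no match
2 → no match
3 → match
4 → match
5 → no match

3, 4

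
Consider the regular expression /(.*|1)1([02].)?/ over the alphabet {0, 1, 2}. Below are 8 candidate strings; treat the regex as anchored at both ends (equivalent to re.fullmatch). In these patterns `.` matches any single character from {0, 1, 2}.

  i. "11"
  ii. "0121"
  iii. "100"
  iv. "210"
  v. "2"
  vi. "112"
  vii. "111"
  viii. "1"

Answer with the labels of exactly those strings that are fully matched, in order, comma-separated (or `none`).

i → match
ii → match
iii → match
iv → no match
v → no match
vi → no match
vii → match
viii → match

i, ii, iii, vii, viii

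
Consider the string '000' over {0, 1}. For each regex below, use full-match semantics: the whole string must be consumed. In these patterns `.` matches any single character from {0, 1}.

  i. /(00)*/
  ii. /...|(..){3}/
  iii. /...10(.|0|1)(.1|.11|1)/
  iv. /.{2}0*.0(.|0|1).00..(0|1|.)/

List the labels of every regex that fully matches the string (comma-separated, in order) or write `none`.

ii

i → no match
ii → match
iii → no match
iv → no match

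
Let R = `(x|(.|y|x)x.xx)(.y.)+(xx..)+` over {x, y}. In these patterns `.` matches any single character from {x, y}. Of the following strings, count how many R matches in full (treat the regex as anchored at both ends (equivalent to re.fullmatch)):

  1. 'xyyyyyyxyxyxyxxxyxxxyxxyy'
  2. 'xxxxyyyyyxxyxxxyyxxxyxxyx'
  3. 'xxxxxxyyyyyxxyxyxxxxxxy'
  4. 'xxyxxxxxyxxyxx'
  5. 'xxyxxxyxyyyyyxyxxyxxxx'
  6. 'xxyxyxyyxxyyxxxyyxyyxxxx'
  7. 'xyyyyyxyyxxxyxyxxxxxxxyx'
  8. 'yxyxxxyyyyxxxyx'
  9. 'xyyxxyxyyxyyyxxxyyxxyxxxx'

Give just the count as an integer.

1 → no match
2 → no match
3 → no match
4 → no match
5 → no match
6 → no match
7 → no match
8 → match
9 → no match
Total matched: 1

1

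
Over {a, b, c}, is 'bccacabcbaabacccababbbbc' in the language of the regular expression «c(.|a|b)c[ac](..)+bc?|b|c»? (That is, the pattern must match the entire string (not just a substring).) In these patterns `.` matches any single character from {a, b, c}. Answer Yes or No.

No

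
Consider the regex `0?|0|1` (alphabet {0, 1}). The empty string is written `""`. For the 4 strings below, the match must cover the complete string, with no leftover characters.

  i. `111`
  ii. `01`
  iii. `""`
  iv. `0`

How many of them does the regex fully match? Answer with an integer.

2

i → no match
ii → no match
iii → match
iv → match
Total matched: 2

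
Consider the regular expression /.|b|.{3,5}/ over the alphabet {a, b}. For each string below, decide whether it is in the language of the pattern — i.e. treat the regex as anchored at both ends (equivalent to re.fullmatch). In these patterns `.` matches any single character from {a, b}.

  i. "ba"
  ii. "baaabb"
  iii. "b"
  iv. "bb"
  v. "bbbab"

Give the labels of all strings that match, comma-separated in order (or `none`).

i → no match
ii → no match
iii → match
iv → no match
v → match

iii, v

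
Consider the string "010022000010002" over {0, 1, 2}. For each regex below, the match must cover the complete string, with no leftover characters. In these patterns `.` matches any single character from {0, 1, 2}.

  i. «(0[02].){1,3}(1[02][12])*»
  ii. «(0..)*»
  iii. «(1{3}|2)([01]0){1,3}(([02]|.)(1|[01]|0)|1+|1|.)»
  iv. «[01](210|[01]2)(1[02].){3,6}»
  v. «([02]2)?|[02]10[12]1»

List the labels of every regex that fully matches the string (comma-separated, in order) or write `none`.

ii

i → no match
ii → match
iii → no match
iv → no match
v → no match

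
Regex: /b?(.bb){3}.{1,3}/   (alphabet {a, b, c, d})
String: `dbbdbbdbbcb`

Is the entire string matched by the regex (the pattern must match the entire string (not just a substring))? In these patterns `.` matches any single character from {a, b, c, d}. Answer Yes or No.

Yes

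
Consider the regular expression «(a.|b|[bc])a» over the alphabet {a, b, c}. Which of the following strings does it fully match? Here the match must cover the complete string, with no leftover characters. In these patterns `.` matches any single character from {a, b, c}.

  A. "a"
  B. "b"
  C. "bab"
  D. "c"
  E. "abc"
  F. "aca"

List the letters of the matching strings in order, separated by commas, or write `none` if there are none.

A → no match
B → no match — must end with "a"
C → no match — must end with "a"
D → no match — must end with "a"
E → no match — must end with "a"
F → match

F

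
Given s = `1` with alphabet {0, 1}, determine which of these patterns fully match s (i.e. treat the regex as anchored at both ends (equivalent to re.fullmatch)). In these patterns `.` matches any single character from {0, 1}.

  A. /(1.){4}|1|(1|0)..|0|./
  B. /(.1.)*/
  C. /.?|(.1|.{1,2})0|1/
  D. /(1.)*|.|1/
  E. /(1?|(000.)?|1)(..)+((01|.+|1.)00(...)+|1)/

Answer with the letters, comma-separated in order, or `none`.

A, C, D

A → match
B → no match
C → match
D → match
E → no match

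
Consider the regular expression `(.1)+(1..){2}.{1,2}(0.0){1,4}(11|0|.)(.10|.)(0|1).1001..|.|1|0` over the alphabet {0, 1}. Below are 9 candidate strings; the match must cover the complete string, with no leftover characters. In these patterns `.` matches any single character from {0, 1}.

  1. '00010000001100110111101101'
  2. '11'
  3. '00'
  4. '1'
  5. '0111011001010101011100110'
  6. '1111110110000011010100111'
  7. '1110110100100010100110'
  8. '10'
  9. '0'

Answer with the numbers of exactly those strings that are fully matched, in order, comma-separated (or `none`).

1 → no match
2 → no match
3 → no match
4 → match
5 → match
6 → match
7 → match
8 → no match
9 → match

4, 5, 6, 7, 9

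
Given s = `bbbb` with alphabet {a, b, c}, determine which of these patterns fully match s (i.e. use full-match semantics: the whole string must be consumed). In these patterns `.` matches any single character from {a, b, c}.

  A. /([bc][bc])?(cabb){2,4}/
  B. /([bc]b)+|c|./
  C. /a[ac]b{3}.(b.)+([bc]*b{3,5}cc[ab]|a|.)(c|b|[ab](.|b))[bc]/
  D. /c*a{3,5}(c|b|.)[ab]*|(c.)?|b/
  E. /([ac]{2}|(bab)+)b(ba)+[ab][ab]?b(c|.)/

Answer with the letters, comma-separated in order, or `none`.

A → no match — must end with `cabb`
B → match
C → no match — must start with `a`
D → no match
E → no match

B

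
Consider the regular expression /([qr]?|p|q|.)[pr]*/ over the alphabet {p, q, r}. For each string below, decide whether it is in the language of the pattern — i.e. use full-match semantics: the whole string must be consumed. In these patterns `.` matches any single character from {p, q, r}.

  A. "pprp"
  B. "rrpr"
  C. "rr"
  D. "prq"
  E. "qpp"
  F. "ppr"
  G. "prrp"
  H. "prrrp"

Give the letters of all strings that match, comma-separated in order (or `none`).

A. "pprp" → match
B. "rrpr" → match
C. "rr" → match
D. "prq" → no match
E. "qpp" → match
F. "ppr" → match
G. "prrp" → match
H. "prrrp" → match

A, B, C, E, F, G, H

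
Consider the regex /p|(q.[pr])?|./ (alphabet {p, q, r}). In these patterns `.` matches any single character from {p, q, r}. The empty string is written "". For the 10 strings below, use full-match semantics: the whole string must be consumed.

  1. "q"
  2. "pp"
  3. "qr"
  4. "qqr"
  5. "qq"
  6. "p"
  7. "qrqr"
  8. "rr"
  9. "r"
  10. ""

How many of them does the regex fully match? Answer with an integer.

1 → match
2 → no match
3 → no match
4 → match
5 → no match
6 → match
7 → no match
8 → no match
9 → match
10 → match
Total matched: 5

5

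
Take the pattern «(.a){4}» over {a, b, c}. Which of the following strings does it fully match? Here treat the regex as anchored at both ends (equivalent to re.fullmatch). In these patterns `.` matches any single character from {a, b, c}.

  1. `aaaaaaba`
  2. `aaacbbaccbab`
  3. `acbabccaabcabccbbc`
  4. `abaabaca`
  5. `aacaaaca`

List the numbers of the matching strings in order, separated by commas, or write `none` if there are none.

1, 5

1. `aaaaaaba` → match
2. `aaacbbaccbab` → no match — must end with `a`
3 → no match — must end with `a`
4. `abaabaca` → no match
5. `aacaaaca` → match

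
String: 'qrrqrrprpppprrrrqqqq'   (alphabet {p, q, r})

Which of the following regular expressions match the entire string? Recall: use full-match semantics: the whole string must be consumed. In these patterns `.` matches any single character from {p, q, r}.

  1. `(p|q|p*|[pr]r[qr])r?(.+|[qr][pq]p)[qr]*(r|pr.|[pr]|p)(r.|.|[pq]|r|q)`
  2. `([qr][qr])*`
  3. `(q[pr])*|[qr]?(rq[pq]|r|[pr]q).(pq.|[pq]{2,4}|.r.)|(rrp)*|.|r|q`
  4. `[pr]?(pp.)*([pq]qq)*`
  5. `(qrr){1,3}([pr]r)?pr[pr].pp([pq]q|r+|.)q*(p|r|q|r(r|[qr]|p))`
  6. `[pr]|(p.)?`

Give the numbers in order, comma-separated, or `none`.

5

1 → no match
2 → no match
3 → no match
4 → no match
5 → match
6 → no match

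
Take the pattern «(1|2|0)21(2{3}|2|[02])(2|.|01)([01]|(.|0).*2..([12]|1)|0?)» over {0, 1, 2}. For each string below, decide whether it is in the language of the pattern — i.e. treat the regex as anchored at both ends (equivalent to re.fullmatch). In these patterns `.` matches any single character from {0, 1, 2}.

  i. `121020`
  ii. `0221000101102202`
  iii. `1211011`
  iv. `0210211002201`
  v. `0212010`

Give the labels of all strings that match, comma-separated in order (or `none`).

i, iv, v

i → match
ii → no match
iii → no match
iv → match
v → match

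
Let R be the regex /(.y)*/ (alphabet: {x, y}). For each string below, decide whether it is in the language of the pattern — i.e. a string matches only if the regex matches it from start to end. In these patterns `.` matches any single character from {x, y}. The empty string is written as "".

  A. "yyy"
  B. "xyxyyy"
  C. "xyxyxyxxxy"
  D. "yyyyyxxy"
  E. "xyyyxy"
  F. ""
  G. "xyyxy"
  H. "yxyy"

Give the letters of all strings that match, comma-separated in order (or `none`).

A → no match
B → match
C → no match
D → no match
E → match
F → match
G → no match
H → no match

B, E, F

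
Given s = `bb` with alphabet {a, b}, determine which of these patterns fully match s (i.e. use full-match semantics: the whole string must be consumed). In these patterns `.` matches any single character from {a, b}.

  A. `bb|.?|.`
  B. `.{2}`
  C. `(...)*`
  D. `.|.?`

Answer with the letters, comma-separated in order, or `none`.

A, B

A → match
B → match
C → no match
D → no match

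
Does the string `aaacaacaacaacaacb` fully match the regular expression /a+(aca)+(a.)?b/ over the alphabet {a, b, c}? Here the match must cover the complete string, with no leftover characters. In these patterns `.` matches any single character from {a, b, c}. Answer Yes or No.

Yes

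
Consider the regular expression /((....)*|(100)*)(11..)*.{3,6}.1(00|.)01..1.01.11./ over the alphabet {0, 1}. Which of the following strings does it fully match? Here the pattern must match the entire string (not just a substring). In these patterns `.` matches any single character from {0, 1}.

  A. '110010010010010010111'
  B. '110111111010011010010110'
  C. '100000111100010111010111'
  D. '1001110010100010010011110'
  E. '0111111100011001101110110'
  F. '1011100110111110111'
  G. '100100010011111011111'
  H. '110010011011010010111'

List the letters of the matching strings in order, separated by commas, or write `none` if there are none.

A, B, C, D, G, H

A → match
B → match
C → match
D → match
E → no match
F → no match
G → match
H → match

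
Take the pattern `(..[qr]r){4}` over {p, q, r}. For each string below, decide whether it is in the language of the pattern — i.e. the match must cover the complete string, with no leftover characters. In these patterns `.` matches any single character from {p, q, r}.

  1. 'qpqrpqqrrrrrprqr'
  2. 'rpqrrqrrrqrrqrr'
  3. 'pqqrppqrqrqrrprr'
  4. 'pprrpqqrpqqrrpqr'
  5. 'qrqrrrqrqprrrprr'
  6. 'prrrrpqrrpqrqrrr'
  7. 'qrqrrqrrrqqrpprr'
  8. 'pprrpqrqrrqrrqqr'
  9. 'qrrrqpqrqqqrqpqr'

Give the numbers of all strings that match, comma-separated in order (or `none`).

1, 3, 4, 5, 6, 7, 9

1 → match
2 → no match
3 → match
4 → match
5 → match
6 → match
7 → match
8 → no match
9 → match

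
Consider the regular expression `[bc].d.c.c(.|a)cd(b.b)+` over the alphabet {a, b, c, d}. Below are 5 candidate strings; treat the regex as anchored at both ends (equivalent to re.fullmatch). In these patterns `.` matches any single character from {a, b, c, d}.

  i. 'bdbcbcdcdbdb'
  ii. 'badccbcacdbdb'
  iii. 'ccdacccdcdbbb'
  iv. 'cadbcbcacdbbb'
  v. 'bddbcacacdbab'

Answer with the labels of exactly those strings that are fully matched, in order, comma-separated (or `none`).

ii, iii, iv, v

i → no match
ii → match
iii → match
iv → match
v → match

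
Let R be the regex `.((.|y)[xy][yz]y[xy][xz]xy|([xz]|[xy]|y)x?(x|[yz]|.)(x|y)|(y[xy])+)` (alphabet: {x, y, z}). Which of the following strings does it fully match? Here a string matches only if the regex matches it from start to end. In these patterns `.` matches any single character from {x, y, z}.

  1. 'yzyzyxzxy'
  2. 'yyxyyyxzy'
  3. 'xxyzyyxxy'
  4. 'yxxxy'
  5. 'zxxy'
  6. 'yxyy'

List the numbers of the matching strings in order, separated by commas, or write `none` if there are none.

1 → match
2 → no match
3 → match
4 → match
5 → match
6 → match

1, 3, 4, 5, 6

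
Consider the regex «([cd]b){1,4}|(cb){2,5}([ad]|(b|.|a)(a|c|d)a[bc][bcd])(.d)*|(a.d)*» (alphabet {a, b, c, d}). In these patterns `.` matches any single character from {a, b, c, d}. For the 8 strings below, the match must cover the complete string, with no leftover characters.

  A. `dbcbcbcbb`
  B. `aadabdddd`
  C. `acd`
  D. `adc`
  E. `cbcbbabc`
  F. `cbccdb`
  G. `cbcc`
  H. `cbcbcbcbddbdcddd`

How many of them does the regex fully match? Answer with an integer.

A. `dbcbcbcbb` → no match
B. `aadabdddd` → no match
C. `acd` → match
D. `adc` → no match
E. `cbcbbabc` → no match
F. `cbccdb` → no match
G. `cbcc` → no match
H → no match
Total matched: 1

1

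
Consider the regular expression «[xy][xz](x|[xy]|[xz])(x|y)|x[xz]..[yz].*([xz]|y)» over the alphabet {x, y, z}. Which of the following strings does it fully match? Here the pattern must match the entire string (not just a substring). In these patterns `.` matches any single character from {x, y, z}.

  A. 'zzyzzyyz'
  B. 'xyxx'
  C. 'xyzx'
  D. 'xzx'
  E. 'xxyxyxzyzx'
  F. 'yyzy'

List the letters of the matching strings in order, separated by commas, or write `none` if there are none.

A → no match
B → no match
C → no match
D → no match
E → match
F → no match

E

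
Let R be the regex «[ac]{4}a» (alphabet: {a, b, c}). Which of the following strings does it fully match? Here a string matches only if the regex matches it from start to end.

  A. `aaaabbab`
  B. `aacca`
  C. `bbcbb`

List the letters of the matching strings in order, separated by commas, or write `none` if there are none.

B

A. `aaaabbab` → no match — must end with `a`
B. `aacca` → match
C. `bbcbb` → no match — must end with `a`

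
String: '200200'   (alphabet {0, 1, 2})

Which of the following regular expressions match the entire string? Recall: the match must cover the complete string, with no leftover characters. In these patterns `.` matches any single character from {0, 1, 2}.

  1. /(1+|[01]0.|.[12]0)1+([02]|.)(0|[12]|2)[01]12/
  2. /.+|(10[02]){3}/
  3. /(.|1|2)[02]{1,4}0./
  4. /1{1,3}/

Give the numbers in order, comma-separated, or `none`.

1 → no match — must end with '12'
2 → match
3 → match
4 → no match — must start with '1'

2, 3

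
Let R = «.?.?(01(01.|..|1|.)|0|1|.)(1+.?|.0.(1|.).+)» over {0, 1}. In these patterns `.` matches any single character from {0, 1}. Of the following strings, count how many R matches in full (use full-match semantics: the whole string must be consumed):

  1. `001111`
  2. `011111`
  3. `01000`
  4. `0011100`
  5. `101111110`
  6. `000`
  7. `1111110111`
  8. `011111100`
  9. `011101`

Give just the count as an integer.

1 → match
2 → match
3 → no match
4 → no match
5 → match
6 → no match
7 → no match
8 → no match
9 → no match
Total matched: 3

3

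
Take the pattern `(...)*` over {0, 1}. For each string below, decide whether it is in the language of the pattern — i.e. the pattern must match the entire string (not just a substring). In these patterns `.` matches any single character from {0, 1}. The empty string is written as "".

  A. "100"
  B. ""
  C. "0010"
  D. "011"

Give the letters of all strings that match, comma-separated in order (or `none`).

A, B, D

A → match
B → match
C → no match
D → match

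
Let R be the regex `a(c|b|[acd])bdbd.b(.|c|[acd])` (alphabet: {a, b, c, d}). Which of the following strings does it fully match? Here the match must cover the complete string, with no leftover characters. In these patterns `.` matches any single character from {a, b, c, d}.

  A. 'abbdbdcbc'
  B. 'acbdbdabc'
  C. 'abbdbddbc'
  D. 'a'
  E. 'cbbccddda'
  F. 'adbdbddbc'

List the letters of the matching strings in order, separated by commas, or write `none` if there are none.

A → match
B → match
C → match
D → no match
E → no match — must start with 'a'
F → match

A, B, C, F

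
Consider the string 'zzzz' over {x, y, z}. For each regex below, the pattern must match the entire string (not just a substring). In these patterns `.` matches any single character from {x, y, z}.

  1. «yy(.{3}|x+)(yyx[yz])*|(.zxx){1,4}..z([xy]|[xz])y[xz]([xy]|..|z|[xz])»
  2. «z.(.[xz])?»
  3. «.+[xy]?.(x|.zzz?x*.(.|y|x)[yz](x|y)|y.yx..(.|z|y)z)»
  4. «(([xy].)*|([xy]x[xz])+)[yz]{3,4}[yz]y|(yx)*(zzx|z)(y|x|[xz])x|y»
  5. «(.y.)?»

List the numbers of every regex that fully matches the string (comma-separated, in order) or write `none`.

1 → no match
2 → match
3 → no match
4 → no match
5 → no match

2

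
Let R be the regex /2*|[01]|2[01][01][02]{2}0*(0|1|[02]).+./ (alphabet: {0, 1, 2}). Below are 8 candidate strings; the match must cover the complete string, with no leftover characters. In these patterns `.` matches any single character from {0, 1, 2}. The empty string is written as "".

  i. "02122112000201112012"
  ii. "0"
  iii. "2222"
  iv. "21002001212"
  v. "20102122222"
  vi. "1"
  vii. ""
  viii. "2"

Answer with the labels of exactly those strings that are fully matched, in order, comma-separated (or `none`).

ii, iii, iv, v, vi, vii, viii

i → no match
ii → match
iii → match
iv → match
v → match
vi → match
vii → match
viii → match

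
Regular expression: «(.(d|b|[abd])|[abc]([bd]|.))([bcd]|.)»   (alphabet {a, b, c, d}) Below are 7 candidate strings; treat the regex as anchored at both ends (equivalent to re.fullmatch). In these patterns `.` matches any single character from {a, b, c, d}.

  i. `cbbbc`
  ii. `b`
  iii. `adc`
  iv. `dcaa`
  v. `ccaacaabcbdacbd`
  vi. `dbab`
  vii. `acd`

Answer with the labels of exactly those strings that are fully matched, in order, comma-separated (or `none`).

i → no match
ii → no match
iii → match
iv → no match
v → no match
vi → no match
vii → match

iii, vii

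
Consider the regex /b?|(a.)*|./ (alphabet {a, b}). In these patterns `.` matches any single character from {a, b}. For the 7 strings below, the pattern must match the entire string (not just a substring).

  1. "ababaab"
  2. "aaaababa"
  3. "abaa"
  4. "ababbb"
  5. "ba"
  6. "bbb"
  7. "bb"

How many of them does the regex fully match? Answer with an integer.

1

1 → no match
2 → no match
3 → match
4 → no match
5 → no match
6 → no match
7 → no match
Total matched: 1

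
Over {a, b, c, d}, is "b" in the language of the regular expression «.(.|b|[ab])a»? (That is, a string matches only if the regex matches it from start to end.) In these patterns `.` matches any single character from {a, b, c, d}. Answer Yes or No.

No

Every match must end with "a", but "b" does not.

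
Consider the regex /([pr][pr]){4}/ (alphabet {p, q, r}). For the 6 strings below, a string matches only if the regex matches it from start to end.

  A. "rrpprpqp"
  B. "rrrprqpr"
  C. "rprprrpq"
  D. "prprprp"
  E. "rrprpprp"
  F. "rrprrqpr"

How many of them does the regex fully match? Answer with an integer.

A. "rrpprpqp" → no match
B. "rrrprqpr" → no match
C. "rprprrpq" → no match
D. "prprprp" → no match
E. "rrprpprp" → match
F. "rrprrqpr" → no match
Total matched: 1

1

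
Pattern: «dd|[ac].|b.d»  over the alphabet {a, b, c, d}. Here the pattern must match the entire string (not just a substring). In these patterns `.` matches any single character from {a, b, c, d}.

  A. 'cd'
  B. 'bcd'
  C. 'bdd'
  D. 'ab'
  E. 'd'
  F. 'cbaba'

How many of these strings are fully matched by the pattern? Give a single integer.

A → match
B → match
C → match
D → match
E → no match
F → no match
Total matched: 4

4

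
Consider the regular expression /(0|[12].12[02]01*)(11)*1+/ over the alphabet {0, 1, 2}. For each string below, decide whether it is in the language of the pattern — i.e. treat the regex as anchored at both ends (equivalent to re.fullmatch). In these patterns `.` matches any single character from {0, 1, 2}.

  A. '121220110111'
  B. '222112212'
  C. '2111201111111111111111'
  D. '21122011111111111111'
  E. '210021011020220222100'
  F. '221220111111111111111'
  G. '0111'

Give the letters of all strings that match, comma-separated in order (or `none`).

A → no match
B → no match — must end with '1'
C → no match
D → match
E → no match — must end with '1'
F → match
G → match

D, F, G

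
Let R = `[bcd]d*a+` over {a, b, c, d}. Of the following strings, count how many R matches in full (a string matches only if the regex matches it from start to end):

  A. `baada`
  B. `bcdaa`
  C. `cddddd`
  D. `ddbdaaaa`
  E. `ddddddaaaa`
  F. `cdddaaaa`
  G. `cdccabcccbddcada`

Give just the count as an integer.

A. `baada` → no match
B. `bcdaa` → no match
C. `cddddd` → no match — must end with `a`
D. `ddbdaaaa` → no match
E. `ddddddaaaa` → match
F. `cdddaaaa` → match
G → no match
Total matched: 2

2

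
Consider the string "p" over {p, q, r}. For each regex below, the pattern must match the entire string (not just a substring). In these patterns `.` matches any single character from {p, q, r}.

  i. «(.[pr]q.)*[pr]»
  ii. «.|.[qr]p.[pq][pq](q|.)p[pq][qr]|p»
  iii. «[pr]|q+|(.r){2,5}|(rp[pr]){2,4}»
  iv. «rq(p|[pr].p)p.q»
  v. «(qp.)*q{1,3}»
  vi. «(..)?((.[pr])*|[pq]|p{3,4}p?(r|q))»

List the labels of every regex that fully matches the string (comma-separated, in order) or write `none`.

i → match
ii → match
iii → match
iv → no match — must start with "rq"
v → no match — must end with "q"
vi → match

i, ii, iii, vi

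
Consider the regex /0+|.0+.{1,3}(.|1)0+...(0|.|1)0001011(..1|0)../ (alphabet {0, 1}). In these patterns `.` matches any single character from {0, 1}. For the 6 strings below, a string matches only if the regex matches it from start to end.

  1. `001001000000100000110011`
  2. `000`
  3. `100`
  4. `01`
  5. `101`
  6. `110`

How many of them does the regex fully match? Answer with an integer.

1 → no match
2 → match
3 → no match
4 → no match
5 → no match
6 → no match
Total matched: 1

1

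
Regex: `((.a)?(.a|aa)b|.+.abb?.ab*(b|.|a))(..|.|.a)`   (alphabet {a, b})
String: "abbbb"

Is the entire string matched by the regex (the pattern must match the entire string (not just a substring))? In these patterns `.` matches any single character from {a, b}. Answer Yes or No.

No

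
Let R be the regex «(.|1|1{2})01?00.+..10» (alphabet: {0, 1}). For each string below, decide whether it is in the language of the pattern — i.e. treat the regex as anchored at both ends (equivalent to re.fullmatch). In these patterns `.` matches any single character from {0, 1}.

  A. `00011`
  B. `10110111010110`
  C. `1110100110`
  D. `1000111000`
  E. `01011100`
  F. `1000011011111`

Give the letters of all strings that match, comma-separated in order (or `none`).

A → no match — must end with `10`
B → no match
C → no match
D → no match — must end with `10`
E → no match — must end with `10`
F → no match — must end with `10`

none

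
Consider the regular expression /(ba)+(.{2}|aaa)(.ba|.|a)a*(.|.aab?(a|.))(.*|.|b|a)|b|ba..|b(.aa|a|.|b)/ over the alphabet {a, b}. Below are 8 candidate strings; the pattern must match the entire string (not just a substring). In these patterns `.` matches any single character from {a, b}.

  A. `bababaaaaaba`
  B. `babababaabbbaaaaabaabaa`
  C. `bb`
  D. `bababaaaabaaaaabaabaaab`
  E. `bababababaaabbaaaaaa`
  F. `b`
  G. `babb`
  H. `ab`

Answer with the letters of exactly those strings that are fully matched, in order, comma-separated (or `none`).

A. `bababaaaaaba` → match
B → match
C. `bb` → match
D → match
E → match
F. `b` → match
G. `babb` → match
H. `ab` → no match

A, B, C, D, E, F, G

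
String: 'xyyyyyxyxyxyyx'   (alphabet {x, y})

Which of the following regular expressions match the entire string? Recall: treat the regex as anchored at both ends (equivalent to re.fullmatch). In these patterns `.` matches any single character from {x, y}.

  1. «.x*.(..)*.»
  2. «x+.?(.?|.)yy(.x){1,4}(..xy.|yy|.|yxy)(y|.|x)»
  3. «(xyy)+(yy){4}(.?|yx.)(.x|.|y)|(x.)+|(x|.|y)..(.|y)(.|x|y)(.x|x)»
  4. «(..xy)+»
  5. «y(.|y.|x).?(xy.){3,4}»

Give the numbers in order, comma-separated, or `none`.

2

1 → no match
2 → match
3 → no match
4 → no match — must end with 'xy'
5 → no match — must start with 'y'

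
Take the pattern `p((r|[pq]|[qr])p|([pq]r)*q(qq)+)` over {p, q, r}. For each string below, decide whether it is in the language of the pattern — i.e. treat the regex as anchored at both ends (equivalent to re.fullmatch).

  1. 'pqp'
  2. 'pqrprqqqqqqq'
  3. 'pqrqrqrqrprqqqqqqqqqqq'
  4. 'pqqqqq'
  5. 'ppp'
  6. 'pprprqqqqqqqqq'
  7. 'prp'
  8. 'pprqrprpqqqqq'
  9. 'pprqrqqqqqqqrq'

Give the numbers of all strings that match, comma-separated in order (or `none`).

1, 2, 3, 4, 5, 6, 7

1 → match
2 → match
3 → match
4 → match
5 → match
6 → match
7 → match
8 → no match
9 → no match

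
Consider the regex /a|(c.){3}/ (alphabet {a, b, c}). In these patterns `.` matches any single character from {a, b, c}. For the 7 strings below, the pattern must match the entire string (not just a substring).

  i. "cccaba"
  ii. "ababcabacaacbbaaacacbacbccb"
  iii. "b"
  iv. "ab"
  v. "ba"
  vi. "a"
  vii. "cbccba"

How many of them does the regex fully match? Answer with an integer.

i → no match
ii → no match
iii → no match
iv → no match
v → no match
vi → match
vii → no match
Total matched: 1

1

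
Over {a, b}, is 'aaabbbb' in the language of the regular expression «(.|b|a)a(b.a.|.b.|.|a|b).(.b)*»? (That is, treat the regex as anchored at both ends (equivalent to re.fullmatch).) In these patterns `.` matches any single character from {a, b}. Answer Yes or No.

No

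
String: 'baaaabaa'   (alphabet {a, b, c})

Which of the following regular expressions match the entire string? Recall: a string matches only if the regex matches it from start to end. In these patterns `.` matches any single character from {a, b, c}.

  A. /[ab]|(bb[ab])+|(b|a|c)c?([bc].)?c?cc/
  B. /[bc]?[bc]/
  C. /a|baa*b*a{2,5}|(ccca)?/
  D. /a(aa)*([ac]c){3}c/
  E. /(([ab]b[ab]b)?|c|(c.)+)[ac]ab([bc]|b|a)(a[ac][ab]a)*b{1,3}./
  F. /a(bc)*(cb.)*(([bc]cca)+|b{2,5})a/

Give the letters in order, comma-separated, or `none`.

C

A → no match
B → no match
C → match
D → no match — must start with 'a'
E → no match
F → no match — must start with 'a'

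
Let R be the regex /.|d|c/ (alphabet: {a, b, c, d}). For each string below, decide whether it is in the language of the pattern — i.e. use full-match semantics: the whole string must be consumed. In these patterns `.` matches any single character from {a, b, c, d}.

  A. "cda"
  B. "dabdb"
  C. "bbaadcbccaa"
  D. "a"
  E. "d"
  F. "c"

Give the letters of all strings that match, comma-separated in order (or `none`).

D, E, F

A. "cda" → no match
B. "dabdb" → no match
C. "bbaadcbccaa" → no match
D. "a" → match
E. "d" → match
F. "c" → match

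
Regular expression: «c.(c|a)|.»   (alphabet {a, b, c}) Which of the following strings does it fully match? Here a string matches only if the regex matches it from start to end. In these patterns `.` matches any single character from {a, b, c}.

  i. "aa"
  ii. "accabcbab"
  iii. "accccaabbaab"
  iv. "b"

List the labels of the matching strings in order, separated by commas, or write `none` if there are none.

i → no match
ii → no match
iii → no match
iv → match

iv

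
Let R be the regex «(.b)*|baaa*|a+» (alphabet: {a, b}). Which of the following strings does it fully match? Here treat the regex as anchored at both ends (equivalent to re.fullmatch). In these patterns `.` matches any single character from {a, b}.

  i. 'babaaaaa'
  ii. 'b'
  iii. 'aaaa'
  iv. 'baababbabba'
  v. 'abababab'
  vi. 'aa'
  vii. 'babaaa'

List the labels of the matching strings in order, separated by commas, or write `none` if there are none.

iii, v, vi

i. 'babaaaaa' → no match
ii. 'b' → no match
iii. 'aaaa' → match
iv. 'baababbabba' → no match
v. 'abababab' → match
vi. 'aa' → match
vii. 'babaaa' → no match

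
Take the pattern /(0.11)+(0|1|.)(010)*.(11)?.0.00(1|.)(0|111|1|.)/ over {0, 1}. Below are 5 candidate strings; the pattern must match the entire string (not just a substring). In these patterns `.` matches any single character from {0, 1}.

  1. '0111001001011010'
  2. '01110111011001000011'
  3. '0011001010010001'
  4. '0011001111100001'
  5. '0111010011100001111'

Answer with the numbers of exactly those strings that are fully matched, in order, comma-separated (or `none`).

1 → no match
2 → no match
3 → match
4 → no match
5 → no match

3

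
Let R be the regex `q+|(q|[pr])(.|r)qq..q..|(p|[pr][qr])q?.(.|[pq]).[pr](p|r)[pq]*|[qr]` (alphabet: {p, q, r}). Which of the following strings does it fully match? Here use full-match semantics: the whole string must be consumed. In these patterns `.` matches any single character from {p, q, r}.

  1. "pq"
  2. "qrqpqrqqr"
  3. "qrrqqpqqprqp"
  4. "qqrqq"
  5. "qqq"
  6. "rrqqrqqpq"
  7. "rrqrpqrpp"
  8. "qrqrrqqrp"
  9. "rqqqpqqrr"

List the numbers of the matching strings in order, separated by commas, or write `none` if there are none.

1 → no match
2 → no match
3 → no match
4 → no match
5 → match
6 → match
7 → match
8 → no match
9 → match

5, 6, 7, 9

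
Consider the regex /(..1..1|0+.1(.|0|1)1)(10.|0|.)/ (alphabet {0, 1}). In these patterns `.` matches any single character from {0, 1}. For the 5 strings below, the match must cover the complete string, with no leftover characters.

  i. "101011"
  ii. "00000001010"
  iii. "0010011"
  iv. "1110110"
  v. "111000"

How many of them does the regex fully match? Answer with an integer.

3

i → no match
ii → match
iii → match
iv → match
v → no match
Total matched: 3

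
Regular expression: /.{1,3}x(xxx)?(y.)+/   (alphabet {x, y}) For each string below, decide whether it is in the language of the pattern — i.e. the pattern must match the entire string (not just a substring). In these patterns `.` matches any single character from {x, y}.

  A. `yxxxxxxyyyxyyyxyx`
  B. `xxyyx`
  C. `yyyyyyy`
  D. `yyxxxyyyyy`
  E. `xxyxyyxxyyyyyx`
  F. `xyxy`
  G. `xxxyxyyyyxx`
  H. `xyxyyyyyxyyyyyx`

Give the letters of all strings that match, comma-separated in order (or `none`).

A, H

A → match
B → no match
C → no match
D → no match
E → no match
F → no match
G → no match
H → match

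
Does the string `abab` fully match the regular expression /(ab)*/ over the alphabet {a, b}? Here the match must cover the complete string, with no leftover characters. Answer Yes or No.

Yes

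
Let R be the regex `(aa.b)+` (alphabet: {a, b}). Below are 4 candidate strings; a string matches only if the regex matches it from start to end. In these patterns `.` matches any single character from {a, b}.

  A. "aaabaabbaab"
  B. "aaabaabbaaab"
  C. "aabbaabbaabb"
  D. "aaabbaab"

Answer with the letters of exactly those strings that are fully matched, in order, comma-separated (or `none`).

A → no match
B → match
C → match
D → no match

B, C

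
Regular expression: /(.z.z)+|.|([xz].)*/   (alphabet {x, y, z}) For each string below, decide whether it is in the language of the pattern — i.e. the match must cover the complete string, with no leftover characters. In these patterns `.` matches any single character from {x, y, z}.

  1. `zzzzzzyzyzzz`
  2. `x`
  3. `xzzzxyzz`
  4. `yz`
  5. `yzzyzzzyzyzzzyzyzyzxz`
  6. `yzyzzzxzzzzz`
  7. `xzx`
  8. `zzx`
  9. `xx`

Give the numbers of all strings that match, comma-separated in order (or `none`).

1 → match
2 → match
3 → match
4 → no match
5 → no match
6 → match
7 → no match
8 → no match
9 → match

1, 2, 3, 6, 9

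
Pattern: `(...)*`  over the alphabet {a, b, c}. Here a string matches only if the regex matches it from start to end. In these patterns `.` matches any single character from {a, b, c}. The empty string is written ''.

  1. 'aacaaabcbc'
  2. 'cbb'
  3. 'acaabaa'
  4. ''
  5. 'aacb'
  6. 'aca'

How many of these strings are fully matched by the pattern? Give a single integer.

3

1 → no match
2 → match
3 → no match
4 → match
5 → no match
6 → match
Total matched: 3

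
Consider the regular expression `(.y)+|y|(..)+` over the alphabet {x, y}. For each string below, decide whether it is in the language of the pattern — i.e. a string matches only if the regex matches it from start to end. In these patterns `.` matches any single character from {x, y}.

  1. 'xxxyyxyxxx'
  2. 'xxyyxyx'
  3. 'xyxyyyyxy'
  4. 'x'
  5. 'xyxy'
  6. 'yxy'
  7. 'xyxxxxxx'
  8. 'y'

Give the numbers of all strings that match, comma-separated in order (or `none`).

1, 5, 7, 8

1. 'xxxyyxyxxx' → match
2. 'xxyyxyx' → no match
3. 'xyxyyyyxy' → no match
4. 'x' → no match
5. 'xyxy' → match
6. 'yxy' → no match
7. 'xyxxxxxx' → match
8. 'y' → match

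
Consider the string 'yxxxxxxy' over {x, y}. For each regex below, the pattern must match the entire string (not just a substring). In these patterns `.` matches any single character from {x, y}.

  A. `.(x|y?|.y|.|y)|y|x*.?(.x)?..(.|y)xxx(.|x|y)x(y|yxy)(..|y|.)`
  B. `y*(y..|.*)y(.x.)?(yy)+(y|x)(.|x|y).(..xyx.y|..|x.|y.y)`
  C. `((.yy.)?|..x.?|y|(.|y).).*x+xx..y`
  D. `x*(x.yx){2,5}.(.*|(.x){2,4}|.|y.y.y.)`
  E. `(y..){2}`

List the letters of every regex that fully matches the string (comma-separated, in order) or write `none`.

C

A → no match
B → no match
C → match
D → no match
E → no match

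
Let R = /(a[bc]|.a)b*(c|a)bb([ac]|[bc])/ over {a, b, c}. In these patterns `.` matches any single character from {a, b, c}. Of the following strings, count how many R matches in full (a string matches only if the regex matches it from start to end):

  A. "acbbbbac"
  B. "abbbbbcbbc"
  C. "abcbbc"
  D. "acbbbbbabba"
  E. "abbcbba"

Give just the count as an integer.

A → no match
B → match
C → match
D → match
E → match
Total matched: 4

4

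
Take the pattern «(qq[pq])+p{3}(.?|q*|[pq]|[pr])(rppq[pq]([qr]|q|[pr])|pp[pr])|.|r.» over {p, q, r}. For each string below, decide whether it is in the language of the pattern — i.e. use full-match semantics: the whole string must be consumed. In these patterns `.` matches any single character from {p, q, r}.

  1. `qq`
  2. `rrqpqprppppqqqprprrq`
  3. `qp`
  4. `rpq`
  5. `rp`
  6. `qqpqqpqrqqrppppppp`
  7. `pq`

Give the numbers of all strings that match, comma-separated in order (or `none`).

5

1 → no match
2 → no match
3 → no match
4 → no match
5 → match
6 → no match
7 → no match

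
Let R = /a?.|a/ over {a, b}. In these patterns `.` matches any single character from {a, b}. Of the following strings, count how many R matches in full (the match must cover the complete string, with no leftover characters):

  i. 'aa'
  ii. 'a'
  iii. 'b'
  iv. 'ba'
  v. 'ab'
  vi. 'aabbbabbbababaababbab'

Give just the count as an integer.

4

i → match
ii → match
iii → match
iv → no match
v → match
vi → no match
Total matched: 4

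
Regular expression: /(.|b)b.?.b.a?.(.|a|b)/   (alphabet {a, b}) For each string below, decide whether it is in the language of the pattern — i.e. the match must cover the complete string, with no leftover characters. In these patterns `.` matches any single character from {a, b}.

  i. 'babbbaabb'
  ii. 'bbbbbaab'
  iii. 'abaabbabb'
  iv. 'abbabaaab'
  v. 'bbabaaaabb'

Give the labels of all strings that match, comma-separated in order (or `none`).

i → no match
ii → match
iii → match
iv → match
v → no match

ii, iii, iv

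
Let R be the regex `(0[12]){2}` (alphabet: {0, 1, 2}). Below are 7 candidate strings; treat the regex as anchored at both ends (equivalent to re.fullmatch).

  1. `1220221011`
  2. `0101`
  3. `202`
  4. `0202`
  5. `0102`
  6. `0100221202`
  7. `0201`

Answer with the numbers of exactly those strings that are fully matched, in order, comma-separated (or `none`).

2, 4, 5, 7

1 → no match — must start with `0`
2 → match
3 → no match — must start with `0`
4 → match
5 → match
6 → no match
7 → match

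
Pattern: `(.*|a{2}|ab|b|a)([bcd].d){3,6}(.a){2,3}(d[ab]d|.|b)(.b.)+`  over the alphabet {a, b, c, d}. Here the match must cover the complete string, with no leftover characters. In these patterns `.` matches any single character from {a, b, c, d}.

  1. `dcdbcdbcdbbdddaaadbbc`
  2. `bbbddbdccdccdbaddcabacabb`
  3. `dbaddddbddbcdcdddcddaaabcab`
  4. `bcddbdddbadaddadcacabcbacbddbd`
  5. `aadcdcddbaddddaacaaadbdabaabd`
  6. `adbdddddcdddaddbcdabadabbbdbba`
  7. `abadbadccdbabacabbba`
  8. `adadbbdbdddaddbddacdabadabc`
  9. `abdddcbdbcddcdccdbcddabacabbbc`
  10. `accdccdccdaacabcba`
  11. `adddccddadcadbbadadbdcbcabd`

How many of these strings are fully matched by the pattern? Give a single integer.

4

1 → no match
2 → no match
3 → no match
4 → no match
5 → match
6 → no match
7 → match
8 → no match
9 → match
10 → match
11 → no match
Total matched: 4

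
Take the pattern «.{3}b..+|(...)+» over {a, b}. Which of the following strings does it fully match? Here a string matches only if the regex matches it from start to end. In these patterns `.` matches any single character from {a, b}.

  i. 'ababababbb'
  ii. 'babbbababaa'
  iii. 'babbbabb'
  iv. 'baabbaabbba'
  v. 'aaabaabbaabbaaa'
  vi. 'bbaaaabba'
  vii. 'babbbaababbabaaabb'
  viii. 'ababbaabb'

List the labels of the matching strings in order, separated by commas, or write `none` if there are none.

i → match
ii → match
iii → match
iv → match
v → match
vi → match
vii → match
viii → match

i, ii, iii, iv, v, vi, vii, viii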